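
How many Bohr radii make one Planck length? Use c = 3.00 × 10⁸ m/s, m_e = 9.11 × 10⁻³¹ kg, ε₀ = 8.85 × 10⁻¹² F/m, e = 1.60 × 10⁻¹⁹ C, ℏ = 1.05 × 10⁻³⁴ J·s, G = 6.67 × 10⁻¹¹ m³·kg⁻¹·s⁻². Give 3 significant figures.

Planck length: ℓ_P = √(ℏG/c³) = 1.61 × 10⁻³⁵ m
Bohr radius: a₀ = 4πε₀ℏ²/(m_e e²) = 5.26 × 10⁻¹¹ m
ratio = 1.61 × 10⁻³⁵ / 5.26 × 10⁻¹¹ = 3.06 × 10⁻²⁵

3.06 × 10⁻²⁵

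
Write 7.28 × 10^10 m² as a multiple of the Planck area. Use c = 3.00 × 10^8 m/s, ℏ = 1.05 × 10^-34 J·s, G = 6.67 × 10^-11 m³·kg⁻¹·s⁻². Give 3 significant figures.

Planck area: A_P = ℏG/c³ = 2.59 × 10^-70 m².
7.28 × 10^10 / 2.59 × 10^-70 = 2.81 × 10^80

2.81 × 10^80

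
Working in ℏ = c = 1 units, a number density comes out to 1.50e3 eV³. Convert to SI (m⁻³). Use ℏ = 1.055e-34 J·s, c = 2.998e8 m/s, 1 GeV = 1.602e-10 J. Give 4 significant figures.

1.949e23 m⁻³

Number density is [L]⁻³ = [E]³/(ℏc)³.
1 GeV³ → 1/(ℏc)³ × (1 GeV in J)³ = 1.299e47 m⁻³.
Convert the energy scale: 1.50e3 eV³ = 1.50e-24 GeV³.
Result: 1.50e-24 × 1.299e47 = 1.949e23 m⁻³.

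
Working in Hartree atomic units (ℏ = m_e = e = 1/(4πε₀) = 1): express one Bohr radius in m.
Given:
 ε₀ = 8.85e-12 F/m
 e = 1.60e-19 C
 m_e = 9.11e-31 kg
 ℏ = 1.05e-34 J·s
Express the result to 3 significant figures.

5.26e-11 m

From ℏ = m_e = e = 1/(4πε₀) = 1 the length scale is a₀ = 4πε₀ℏ²/(m_e e²).
  = 1.23e-78 / 2.33e-68
  = 5.26e-11 m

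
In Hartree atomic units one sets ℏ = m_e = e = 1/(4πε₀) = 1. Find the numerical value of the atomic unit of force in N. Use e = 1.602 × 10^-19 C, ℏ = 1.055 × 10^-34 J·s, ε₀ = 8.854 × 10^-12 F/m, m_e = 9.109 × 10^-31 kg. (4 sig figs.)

8.220 × 10^-8 N

F_au = E_h/a₀ = m_e²e⁶/((4πε₀)³ℏ⁴)
E_h = 4.354 × 10^-18 J
a₀ = 5.297 × 10^-11 m
E_h/a₀ = 8.220 × 10^-8 N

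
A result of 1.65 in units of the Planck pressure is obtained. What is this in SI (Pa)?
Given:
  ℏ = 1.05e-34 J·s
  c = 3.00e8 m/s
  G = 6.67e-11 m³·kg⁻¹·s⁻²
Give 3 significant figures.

7.72e113 Pa

One Planck pressure: p_P = c⁷/(ℏG²) = 4.68e113 Pa.
1.65 × 4.68e113 Pa = 7.72e113 Pa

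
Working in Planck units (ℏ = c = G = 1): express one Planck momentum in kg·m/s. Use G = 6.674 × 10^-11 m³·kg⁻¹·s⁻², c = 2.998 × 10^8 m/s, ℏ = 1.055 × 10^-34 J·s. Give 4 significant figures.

Dimensional analysis gives p_P = √(ℏc³/G).
  = √(42.60)
  = 6.527 kg·m/s

6.527 kg·m/s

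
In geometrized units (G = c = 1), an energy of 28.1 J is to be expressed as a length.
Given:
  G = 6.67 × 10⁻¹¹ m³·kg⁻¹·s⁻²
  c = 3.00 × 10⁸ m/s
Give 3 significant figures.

Energy → length via G/c⁴.
28.1 J × (G/c⁴) = 2.31 × 10⁻⁴³ m

2.31 × 10⁻⁴³ m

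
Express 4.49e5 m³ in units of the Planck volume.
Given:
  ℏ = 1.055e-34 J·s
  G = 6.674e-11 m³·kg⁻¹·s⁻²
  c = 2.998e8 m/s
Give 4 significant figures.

Planck volume: V_P = (ℏG/c³)^(3/2) = 4.224e-105 m³.
4.49e5 / 4.224e-105 = 1.063e110

1.063e110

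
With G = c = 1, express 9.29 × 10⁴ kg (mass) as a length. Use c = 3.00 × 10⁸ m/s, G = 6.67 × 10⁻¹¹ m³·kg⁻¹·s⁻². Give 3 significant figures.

In G = c = 1 units mass has dimensions of length; the conversion factor is G/c².
9.29 × 10⁴ kg × (G/c²) = 6.88 × 10⁻²³ m

6.88 × 10⁻²³ m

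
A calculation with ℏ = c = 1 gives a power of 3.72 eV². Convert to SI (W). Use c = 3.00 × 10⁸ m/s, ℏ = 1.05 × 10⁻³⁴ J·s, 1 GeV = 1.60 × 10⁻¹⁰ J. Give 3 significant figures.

9.07 × 10⁻⁴ W

Power is [E]/[T] = [E]²/ℏ.
1 GeV² → 1/ℏ × (1 GeV in J)² = 2.44 × 10¹⁴ W.
Convert the energy scale: 3.72 eV² = 3.72 × 10⁻¹⁸ GeV².
Result: 3.72 × 10⁻¹⁸ × 2.44 × 10¹⁴ = 9.07 × 10⁻⁴ W.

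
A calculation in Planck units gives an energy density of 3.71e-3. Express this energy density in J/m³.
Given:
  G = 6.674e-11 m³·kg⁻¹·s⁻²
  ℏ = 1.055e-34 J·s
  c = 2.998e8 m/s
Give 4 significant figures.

One Planck energy density: u_P = c⁷/(ℏG²) = 4.632e113 J/m³.
3.71e-3 × 4.632e113 J/m³ = 1.719e111 J/m³

1.719e111 J/m³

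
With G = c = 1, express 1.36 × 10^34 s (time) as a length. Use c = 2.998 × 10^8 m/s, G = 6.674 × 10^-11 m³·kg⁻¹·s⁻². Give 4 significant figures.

4.077 × 10^42 m

Time → length via c.
1.36 × 10^34 s × (c) = 4.077 × 10^42 m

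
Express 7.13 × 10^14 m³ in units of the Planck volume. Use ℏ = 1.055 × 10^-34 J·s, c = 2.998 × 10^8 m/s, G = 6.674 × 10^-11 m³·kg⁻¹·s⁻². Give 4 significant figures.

Planck volume: V_P = (ℏG/c³)^(3/2) = 4.224 × 10^-105 m³.
7.13 × 10^14 / 4.224 × 10^-105 = 1.688 × 10^119

1.688 × 10^119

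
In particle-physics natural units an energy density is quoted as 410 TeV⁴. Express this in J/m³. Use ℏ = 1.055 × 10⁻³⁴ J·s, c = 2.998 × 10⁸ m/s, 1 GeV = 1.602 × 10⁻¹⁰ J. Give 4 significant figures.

[E]/[L]³ = [E]⁴/(ℏc)³; restore (ℏc)⁻³.
1 GeV⁴ → 1/(ℏc)³ × (1 GeV in J)⁴ = 2.082 × 10³⁷ J/m³.
Convert the energy scale: 410 TeV⁴ = 4.10 × 10¹⁴ GeV⁴.
Result: 4.10 × 10¹⁴ × 2.082 × 10³⁷ = 8.535 × 10⁵¹ J/m³.

8.535 × 10⁵¹ J/m³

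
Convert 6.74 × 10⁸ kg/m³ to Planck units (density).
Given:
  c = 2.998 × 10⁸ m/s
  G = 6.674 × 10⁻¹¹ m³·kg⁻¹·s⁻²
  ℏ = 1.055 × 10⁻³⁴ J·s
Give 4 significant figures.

1.308 × 10⁻⁸⁸

Planck density: ρ_P = c⁵/(ℏG²) = 5.154 × 10⁹⁶ kg/m³.
6.74 × 10⁸ / 5.154 × 10⁹⁶ = 1.308 × 10⁻⁸⁸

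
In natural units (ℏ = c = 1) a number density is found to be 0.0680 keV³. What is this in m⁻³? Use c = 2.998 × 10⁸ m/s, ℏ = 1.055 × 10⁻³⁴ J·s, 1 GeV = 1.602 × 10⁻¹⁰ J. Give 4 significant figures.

8.836 × 10²⁷ m⁻³

Number density is [L]⁻³ = [E]³/(ℏc)³.
1 GeV³ → 1/(ℏc)³ × (1 GeV in J)³ = 1.299 × 10⁴⁷ m⁻³.
Convert the energy scale: 0.0680 keV³ = 6.80 × 10⁻²⁰ GeV³.
Result: 6.80 × 10⁻²⁰ × 1.299 × 10⁴⁷ = 8.836 × 10²⁷ m⁻³.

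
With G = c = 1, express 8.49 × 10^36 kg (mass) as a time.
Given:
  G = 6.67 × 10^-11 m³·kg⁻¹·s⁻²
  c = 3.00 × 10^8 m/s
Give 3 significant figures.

21 s

Mass → time via G/c³.
8.49 × 10^36 kg × (G/c³) = 21 s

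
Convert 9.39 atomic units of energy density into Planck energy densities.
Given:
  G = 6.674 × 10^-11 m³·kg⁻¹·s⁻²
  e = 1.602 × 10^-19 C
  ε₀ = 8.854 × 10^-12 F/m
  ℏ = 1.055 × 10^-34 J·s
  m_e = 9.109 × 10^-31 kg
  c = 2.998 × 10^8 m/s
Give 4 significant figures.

atomic unit of energy density: u_au = E_h/a₀³ = m_e⁴e¹⁰/((4πε₀)⁵ℏ⁸) = 2.929 × 10^13 J/m³
Planck energy density: u_P = c⁷/(ℏG²) = 4.632 × 10^113 J/m³
9.39 × 2.929 × 10^13 / 4.632 × 10^113 = 5.938 × 10^-100

5.938 × 10^-100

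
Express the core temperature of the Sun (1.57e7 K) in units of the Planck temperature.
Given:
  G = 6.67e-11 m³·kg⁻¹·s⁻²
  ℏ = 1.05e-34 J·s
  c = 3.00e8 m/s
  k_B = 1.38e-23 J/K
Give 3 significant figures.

Planck temperature: T_P = √(ℏc⁵/G) / k_B = 1.42e32 K.
1.57e7 / 1.42e32 = 1.11e-25

1.11e-25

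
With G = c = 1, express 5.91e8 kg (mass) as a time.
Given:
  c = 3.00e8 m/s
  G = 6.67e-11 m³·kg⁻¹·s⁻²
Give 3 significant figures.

1.46e-27 s

Mass → time via G/c³.
5.91e8 kg × (G/c³) = 1.46e-27 s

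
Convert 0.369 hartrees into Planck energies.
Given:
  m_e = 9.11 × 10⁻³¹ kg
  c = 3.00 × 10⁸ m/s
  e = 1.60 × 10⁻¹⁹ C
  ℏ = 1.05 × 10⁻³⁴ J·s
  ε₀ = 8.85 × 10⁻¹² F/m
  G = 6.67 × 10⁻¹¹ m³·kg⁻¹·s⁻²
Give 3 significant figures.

hartree: E_h = m_e e⁴/(4πε₀ℏ)² = 4.38 × 10⁻¹⁸ J
Planck energy: E_P = √(ℏc⁵/G) = 1.96 × 10⁹ J
0.369 × 4.38 × 10⁻¹⁸ / 1.96 × 10⁹ = 8.26 × 10⁻²⁸

8.26 × 10⁻²⁸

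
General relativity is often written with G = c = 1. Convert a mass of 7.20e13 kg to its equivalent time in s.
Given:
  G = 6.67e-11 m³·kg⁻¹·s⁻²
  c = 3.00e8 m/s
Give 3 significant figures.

1.78e-22 s

Mass → time via G/c³.
7.20e13 kg × (G/c³) = 1.78e-22 s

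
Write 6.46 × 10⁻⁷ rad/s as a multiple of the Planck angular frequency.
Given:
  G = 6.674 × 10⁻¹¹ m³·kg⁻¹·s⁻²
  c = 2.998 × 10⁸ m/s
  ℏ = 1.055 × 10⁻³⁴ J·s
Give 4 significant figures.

3.483 × 10⁻⁵⁰

Planck angular frequency: ω_P = √(c⁵/(ℏG)) = 1.855 × 10⁴³ rad/s.
6.46 × 10⁻⁷ / 1.855 × 10⁴³ = 3.483 × 10⁻⁵⁰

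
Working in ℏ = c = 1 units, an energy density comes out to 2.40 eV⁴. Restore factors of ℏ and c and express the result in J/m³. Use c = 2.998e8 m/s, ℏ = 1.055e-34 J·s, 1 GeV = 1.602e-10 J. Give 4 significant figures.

[E]/[L]³ = [E]⁴/(ℏc)³; restore (ℏc)⁻³.
1 GeV⁴ → 1/(ℏc)³ × (1 GeV in J)⁴ = 2.082e37 J/m³.
Convert the energy scale: 2.40 eV⁴ = 2.40e-36 GeV⁴.
Result: 2.40e-36 × 2.082e37 = 49.96 J/m³.

49.96 J/m³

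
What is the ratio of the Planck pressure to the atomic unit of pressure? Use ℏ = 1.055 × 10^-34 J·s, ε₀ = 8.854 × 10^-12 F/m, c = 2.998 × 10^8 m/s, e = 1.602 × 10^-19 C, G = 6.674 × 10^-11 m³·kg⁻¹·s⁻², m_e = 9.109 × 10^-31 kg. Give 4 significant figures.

Planck pressure: p_P = c⁷/(ℏG²) = 4.632 × 10^113 Pa
atomic unit of pressure: P_au = E_h/a₀³ = m_e⁴e¹⁰/((4πε₀)⁵ℏ⁸) = 2.929 × 10^13 Pa
ratio = 4.632 × 10^113 / 2.929 × 10^13 = 1.581 × 10^100

1.581 × 10^100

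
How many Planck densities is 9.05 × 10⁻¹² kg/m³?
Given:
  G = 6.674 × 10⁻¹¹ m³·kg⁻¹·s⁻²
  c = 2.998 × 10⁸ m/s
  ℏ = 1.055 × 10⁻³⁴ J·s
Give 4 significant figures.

Planck density: ρ_P = c⁵/(ℏG²) = 5.154 × 10⁹⁶ kg/m³.
9.05 × 10⁻¹² / 5.154 × 10⁹⁶ = 1.756 × 10⁻¹⁰⁸

1.756 × 10⁻¹⁰⁸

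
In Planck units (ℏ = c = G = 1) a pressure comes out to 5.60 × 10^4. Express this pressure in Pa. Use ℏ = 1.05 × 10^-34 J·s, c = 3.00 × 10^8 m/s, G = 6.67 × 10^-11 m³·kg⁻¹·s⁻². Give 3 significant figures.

2.62 × 10^118 Pa

One Planck pressure: p_P = c⁷/(ℏG²) = 4.68 × 10^113 Pa.
5.60 × 10^4 × 4.68 × 10^113 Pa = 2.62 × 10^118 Pa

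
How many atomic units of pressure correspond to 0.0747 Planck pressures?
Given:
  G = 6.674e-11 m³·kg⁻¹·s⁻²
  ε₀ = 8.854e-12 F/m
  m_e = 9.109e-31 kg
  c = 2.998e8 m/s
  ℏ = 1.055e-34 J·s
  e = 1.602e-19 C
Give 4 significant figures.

Planck pressure: p_P = c⁷/(ℏG²) = 4.632e113 Pa
atomic unit of pressure: P_au = E_h/a₀³ = m_e⁴e¹⁰/((4πε₀)⁵ℏ⁸) = 2.929e13 Pa
0.0747 × 4.632e113 / 2.929e13 = 1.181e99

1.181e99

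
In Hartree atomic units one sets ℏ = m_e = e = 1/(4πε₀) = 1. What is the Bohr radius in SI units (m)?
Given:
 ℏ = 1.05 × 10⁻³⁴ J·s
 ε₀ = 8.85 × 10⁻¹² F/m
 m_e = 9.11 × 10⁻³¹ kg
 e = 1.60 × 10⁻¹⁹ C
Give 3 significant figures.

a₀ = 4πε₀ℏ²/(m_e e²)
  = 1.23 × 10⁻⁷⁸ / 2.33 × 10⁻⁶⁸
  = 5.26 × 10⁻¹¹ m

5.26 × 10⁻¹¹ m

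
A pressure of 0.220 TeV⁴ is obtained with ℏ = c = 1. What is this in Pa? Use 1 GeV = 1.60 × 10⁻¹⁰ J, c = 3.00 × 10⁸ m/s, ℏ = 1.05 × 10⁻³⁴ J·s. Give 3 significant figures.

Pressure is [E]/[L]³ = [E]⁴/(ℏc)³.
1 GeV⁴ → 1/(ℏc)³ × (1 GeV in J)⁴ = 2.10 × 10³⁷ Pa.
Convert the energy scale: 0.220 TeV⁴ = 2.20 × 10¹¹ GeV⁴.
Result: 2.20 × 10¹¹ × 2.10 × 10³⁷ = 4.61 × 10⁴⁸ Pa.

4.61 × 10⁴⁸ Pa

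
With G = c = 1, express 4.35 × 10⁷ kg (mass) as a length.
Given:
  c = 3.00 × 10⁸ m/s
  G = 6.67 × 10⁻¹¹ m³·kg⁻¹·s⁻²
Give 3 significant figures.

3.22 × 10⁻²⁰ m

In G = c = 1 units mass has dimensions of length; the conversion factor is G/c².
4.35 × 10⁷ kg × (G/c²) = 3.22 × 10⁻²⁰ m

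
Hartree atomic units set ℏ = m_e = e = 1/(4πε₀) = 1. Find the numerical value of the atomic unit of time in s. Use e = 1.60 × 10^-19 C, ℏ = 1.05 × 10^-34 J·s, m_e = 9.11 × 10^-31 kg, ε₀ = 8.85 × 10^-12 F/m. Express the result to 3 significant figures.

2.40 × 10^-17 s

From ℏ = m_e = e = 1/(4πε₀) = 1 the time scale is τ_au = (4πε₀)²ℏ³/(m_e e⁴).
E_h = 4.38 × 10^-18 J
ℏ/E_h = 2.40 × 10^-17 s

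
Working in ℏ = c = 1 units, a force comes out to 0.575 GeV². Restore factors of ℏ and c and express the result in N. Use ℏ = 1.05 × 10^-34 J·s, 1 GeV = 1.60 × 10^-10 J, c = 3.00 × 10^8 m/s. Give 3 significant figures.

Force is [E]/[L] = [E]²/(ℏc); restore (ℏc)⁻¹.
1 GeV² → 1/(ℏc) × (1 GeV in J)² = 8.13 × 10^5 N.
Result: 0.575 × 8.13 × 10^5 = 4.67 × 10^5 N.

4.67 × 10^5 N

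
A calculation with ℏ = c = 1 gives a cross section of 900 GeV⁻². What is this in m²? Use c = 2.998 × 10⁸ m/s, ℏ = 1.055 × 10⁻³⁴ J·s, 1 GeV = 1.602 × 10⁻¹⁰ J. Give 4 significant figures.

3.508 × 10⁻²⁹ m²

Area is [L]² = [E]⁻²·(ℏc)²; restore (ℏc)².
1 GeV⁻² → (ℏc)² × (1 GeV in J)⁻² = 3.898 × 10⁻³² m².
Result: 900 × 3.898 × 10⁻³² = 3.508 × 10⁻²⁹ m².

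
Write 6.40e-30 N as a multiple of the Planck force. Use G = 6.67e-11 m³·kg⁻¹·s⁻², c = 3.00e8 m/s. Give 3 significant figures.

5.27e-74

Planck force: F_P = c⁴/G = 1.21e44 N.
6.40e-30 / 1.21e44 = 5.27e-74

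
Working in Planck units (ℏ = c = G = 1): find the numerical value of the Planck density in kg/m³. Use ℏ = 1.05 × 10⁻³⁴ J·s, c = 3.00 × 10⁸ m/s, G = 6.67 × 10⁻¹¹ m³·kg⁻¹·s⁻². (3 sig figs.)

From ℏ = c = G = 1 the density scale is ρ_P = c⁵/(ℏG²).
  = 2.43 × 10⁴² / 4.67 × 10⁻⁵⁵
  = 5.20 × 10⁹⁶ kg/m³

5.20 × 10⁹⁶ kg/m³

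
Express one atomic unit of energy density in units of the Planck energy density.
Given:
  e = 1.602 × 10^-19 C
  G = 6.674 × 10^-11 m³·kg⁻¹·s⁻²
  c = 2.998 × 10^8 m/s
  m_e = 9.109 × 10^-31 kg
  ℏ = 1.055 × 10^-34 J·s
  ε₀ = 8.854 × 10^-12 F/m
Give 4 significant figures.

6.323 × 10^-101

atomic unit of energy density: u_au = E_h/a₀³ = m_e⁴e¹⁰/((4πε₀)⁵ℏ⁸) = 2.929 × 10^13 J/m³
Planck energy density: u_P = c⁷/(ℏG²) = 4.632 × 10^113 J/m³
ratio = 2.929 × 10^13 / 4.632 × 10^113 = 6.323 × 10^-101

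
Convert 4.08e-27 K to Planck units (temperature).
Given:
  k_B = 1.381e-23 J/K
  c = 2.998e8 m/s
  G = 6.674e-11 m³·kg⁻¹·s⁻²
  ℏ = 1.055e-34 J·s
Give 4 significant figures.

2.880e-59

Planck temperature: T_P = √(ℏc⁵/G) / k_B = 1.417e32 K.
4.08e-27 / 1.417e32 = 2.880e-59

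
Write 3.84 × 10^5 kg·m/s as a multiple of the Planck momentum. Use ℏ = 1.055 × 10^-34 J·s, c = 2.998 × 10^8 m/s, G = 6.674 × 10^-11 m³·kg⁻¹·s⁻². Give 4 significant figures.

Planck momentum: p_P = √(ℏc³/G) = 6.527 kg·m/s.
3.84 × 10^5 / 6.527 = 5.884 × 10^4

5.884 × 10^4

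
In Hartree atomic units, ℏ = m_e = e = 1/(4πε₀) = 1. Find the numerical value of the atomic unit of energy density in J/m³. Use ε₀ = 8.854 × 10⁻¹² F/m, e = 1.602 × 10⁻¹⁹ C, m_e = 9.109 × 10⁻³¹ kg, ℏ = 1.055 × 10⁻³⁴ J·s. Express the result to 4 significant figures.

2.929 × 10¹³ J/m³

From ℏ = m_e = e = 1/(4πε₀) = 1 the energy density scale is u_au = E_h/a₀³ = m_e⁴e¹⁰/((4πε₀)⁵ℏ⁸).
E_h = 4.354 × 10⁻¹⁸ J
a₀ = 5.297 × 10⁻¹¹ m
E_h/a₀³ = 2.929 × 10¹³ J/m³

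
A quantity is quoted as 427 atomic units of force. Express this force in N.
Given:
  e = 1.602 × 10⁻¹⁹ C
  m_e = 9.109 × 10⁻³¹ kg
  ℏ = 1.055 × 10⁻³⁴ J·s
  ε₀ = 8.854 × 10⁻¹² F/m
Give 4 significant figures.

One atomic unit of force: F_au = E_h/a₀ = m_e²e⁶/((4πε₀)³ℏ⁴) = 8.220 × 10⁻⁸ N.
427 × 8.220 × 10⁻⁸ N = 3.510 × 10⁻⁵ N

3.510 × 10⁻⁵ N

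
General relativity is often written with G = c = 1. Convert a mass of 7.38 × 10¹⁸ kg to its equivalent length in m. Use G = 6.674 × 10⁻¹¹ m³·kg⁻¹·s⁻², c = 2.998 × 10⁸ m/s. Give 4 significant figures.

5.480 × 10⁻⁹ m

In G = c = 1 units mass has dimensions of length; the conversion factor is G/c².
7.38 × 10¹⁸ kg × (G/c²) = 5.480 × 10⁻⁹ m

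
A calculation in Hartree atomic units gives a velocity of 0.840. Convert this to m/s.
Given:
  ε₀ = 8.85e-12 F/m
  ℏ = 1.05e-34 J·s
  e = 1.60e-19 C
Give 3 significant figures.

One atomic unit of velocity: v_au = e²/(4πε₀ℏ) = 2.19e6 m/s.
0.840 × 2.19e6 m/s = 1.84e6 m/s

1.84e6 m/s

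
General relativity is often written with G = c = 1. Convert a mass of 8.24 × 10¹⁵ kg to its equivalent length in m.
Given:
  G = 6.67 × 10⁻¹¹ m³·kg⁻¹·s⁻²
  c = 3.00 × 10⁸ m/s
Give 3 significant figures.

6.11 × 10⁻¹² m

In G = c = 1 units mass has dimensions of length; the conversion factor is G/c².
8.24 × 10¹⁵ kg × (G/c²) = 6.11 × 10⁻¹² m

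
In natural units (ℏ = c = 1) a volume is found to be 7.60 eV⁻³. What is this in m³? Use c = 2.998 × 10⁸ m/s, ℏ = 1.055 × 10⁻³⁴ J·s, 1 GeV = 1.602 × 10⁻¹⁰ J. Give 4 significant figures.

Volume is [L]³ = [E]⁻³·(ℏc)³.
1 GeV⁻³ → (ℏc)³ × (1 GeV in J)⁻³ = 7.696 × 10⁻⁴⁸ m³.
Convert the energy scale: 7.60 eV⁻³ = 7.60 × 10²⁷ GeV⁻³.
Result: 7.60 × 10²⁷ × 7.696 × 10⁻⁴⁸ = 5.849 × 10⁻²⁰ m³.

5.849 × 10⁻²⁰ m³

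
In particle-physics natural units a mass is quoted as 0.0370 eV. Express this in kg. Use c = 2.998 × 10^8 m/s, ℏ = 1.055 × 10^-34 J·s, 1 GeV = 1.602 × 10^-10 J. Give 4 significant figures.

6.595 × 10^-38 kg

Mass is [E]/c²; divide by c².
1 GeV → 1/c² × (1 GeV in J) = 1.782 × 10^-27 kg.
Convert the energy scale: 0.0370 eV = 3.70 × 10^-11 GeV.
Result: 3.70 × 10^-11 × 1.782 × 10^-27 = 6.595 × 10^-38 kg.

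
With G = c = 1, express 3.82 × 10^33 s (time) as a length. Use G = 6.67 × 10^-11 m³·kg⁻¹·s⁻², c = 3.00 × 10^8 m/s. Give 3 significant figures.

Time → length via c.
3.82 × 10^33 s × (c) = 1.15 × 10^42 m

1.15 × 10^42 m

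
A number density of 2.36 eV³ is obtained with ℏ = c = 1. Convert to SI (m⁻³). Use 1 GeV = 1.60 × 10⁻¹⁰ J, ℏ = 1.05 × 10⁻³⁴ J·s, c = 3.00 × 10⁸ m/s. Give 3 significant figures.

3.09 × 10²⁰ m⁻³

Number density is [L]⁻³ = [E]³/(ℏc)³.
1 GeV³ → 1/(ℏc)³ × (1 GeV in J)³ = 1.31 × 10⁴⁷ m⁻³.
Convert the energy scale: 2.36 eV³ = 2.36 × 10⁻²⁷ GeV³.
Result: 2.36 × 10⁻²⁷ × 1.31 × 10⁴⁷ = 3.09 × 10²⁰ m⁻³.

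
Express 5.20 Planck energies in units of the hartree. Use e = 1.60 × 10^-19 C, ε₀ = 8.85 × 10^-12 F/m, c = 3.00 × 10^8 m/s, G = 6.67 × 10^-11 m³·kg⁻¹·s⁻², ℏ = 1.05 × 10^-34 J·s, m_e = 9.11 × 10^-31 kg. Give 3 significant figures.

Planck energy: E_P = √(ℏc⁵/G) = 1.96 × 10^9 J
hartree: E_h = m_e e⁴/(4πε₀ℏ)² = 4.38 × 10^-18 J
5.20 × 1.96 × 10^9 / 4.38 × 10^-18 = 2.32 × 10^27

2.32 × 10^27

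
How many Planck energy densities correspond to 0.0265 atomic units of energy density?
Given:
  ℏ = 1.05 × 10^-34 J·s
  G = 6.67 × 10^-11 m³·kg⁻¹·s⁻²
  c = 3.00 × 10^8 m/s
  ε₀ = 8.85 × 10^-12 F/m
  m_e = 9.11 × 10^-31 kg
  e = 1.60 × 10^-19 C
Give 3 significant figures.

1.71 × 10^-102

atomic unit of energy density: u_au = E_h/a₀³ = m_e⁴e¹⁰/((4πε₀)⁵ℏ⁸) = 3.01 × 10^13 J/m³
Planck energy density: u_P = c⁷/(ℏG²) = 4.68 × 10^113 J/m³
0.0265 × 3.01 × 10^13 / 4.68 × 10^113 = 1.71 × 10^-102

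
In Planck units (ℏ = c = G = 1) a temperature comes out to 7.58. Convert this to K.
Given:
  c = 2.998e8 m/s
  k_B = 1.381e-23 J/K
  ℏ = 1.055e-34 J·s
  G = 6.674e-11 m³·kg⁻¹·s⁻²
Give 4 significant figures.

One Planck temperature: T_P = √(ℏc⁵/G) / k_B = 1.417e32 K.
7.58 × 1.417e32 K = 1.074e33 K

1.074e33 K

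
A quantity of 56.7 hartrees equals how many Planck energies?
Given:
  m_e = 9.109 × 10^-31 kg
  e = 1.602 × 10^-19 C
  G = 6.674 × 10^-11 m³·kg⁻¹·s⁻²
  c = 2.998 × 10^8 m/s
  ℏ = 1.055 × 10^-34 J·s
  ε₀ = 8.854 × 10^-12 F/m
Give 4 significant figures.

1.262 × 10^-25

hartree: E_h = m_e e⁴/(4πε₀ℏ)² = 4.354 × 10^-18 J
Planck energy: E_P = √(ℏc⁵/G) = 1.957 × 10^9 J
56.7 × 4.354 × 10^-18 / 1.957 × 10^9 = 1.262 × 10^-25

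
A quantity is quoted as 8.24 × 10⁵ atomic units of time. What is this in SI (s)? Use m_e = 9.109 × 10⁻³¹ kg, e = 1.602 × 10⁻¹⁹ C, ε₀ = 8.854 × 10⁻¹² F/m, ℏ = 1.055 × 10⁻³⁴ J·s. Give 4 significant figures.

One atomic unit of time: τ_au = (4πε₀)²ℏ³/(m_e e⁴) = 2.423 × 10⁻¹⁷ s.
8.24 × 10⁵ × 2.423 × 10⁻¹⁷ s = 1.996 × 10⁻¹¹ s

1.996 × 10⁻¹¹ s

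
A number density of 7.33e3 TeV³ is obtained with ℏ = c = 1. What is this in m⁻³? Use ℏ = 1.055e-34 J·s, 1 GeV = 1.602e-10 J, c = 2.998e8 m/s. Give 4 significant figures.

Number density is [L]⁻³ = [E]³/(ℏc)³.
1 GeV³ → 1/(ℏc)³ × (1 GeV in J)³ = 1.299e47 m⁻³.
Convert the energy scale: 7.33e3 TeV³ = 7.33e12 GeV³.
Result: 7.33e12 × 1.299e47 = 9.524e59 m⁻³.

9.524e59 m⁻³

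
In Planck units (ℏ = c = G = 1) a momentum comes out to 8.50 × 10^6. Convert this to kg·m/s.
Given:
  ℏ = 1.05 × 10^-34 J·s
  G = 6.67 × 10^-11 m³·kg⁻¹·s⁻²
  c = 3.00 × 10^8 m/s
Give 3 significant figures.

One Planck momentum: p_P = √(ℏc³/G) = 6.52 kg·m/s.
8.50 × 10^6 × 6.52 kg·m/s = 5.54 × 10^7 kg·m/s

5.54 × 10^7 kg·m/s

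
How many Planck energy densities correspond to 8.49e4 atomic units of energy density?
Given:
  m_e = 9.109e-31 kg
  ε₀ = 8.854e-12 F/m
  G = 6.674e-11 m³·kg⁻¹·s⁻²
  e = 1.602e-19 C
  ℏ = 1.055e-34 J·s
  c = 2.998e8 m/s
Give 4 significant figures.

5.368e-96

atomic unit of energy density: u_au = E_h/a₀³ = m_e⁴e¹⁰/((4πε₀)⁵ℏ⁸) = 2.929e13 J/m³
Planck energy density: u_P = c⁷/(ℏG²) = 4.632e113 J/m³
8.49e4 × 2.929e13 / 4.632e113 = 5.368e-96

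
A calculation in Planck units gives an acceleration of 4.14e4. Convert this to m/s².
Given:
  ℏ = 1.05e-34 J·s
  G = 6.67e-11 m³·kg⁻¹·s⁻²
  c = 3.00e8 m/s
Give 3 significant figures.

2.31e56 m/s²

One Planck acceleration: a_P = √(c⁷/(ℏG)) = 5.59e51 m/s².
4.14e4 × 5.59e51 m/s² = 2.31e56 m/s²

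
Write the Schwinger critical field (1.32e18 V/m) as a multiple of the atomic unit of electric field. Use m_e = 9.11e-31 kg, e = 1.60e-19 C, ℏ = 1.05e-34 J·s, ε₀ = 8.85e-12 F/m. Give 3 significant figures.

atomic unit of electric field: E_au = E_h/(e a₀) = m_e²e⁵/((4πε₀)³ℏ⁴) = 5.20e11 V/m.
1.32e18 / 5.20e11 = 2.54e6

2.54e6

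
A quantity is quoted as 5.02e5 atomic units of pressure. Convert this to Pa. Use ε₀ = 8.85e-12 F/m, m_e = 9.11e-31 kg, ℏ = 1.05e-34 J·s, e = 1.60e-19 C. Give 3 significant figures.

1.51e19 Pa

One atomic unit of pressure: P_au = E_h/a₀³ = m_e⁴e¹⁰/((4πε₀)⁵ℏ⁸) = 3.01e13 Pa.
5.02e5 × 3.01e13 Pa = 1.51e19 Pa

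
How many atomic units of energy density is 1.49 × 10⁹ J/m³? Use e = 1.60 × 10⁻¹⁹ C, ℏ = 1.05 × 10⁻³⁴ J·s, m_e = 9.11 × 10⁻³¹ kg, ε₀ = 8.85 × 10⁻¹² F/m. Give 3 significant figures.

atomic unit of energy density: u_au = E_h/a₀³ = m_e⁴e¹⁰/((4πε₀)⁵ℏ⁸) = 3.01 × 10¹³ J/m³.
1.49 × 10⁹ / 3.01 × 10¹³ = 4.95 × 10⁻⁵

4.95 × 10⁻⁵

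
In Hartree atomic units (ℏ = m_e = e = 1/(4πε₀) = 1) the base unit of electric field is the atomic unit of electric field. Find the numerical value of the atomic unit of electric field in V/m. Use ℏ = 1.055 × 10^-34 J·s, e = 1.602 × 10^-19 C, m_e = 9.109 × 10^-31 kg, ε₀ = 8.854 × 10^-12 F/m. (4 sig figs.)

5.131 × 10^11 V/m

E_au = E_h/(e a₀) = m_e²e⁵/((4πε₀)³ℏ⁴)
E_h = 4.354 × 10^-18 J
a₀ = 5.297 × 10^-11 m
E_h/(e·a₀) = 5.131 × 10^11 V/m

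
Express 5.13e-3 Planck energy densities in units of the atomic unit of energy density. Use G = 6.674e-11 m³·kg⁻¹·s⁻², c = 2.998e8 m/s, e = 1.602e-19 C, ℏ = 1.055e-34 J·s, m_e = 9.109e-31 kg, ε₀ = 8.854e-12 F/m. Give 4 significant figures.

8.113e97

Planck energy density: u_P = c⁷/(ℏG²) = 4.632e113 J/m³
atomic unit of energy density: u_au = E_h/a₀³ = m_e⁴e¹⁰/((4πε₀)⁵ℏ⁸) = 2.929e13 J/m³
5.13e-3 × 4.632e113 / 2.929e13 = 8.113e97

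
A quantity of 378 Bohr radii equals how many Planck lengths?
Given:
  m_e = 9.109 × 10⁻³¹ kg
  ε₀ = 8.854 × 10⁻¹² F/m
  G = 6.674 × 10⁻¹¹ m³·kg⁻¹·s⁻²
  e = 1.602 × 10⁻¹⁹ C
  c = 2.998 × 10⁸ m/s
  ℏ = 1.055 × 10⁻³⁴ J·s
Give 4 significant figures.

1.239 × 10²⁷

Bohr radius: a₀ = 4πε₀ℏ²/(m_e e²) = 5.297 × 10⁻¹¹ m
Planck length: ℓ_P = √(ℏG/c³) = 1.616 × 10⁻³⁵ m
378 × 5.297 × 10⁻¹¹ / 1.616 × 10⁻³⁵ = 1.239 × 10²⁷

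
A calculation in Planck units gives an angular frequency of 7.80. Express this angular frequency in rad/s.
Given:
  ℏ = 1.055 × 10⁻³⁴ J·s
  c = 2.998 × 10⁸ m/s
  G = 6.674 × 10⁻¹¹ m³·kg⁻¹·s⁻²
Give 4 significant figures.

One Planck angular frequency: ω_P = √(c⁵/(ℏG)) = 1.855 × 10⁴³ rad/s.
7.80 × 1.855 × 10⁴³ rad/s = 1.447 × 10⁴⁴ rad/s

1.447 × 10⁴⁴ rad/s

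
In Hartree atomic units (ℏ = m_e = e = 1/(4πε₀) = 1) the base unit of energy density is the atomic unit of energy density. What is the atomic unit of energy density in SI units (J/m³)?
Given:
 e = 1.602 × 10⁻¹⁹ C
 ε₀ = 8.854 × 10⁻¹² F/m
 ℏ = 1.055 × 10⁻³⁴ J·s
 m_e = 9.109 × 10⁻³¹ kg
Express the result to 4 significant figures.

u_au = E_h/a₀³ = m_e⁴e¹⁰/((4πε₀)⁵ℏ⁸)
E_h = 4.354 × 10⁻¹⁸ J
a₀ = 5.297 × 10⁻¹¹ m
E_h/a₀³ = 2.929 × 10¹³ J/m³

2.929 × 10¹³ J/m³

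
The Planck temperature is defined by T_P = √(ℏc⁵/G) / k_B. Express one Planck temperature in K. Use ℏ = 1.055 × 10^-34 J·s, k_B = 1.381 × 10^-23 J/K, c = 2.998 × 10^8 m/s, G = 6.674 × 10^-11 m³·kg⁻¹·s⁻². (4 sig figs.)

1.417 × 10^32 K

T_P = √(ℏc⁵/G) / k_B
  = √(3.828 × 10^18) × 7.241 × 10^22
  = 1.417 × 10^32 K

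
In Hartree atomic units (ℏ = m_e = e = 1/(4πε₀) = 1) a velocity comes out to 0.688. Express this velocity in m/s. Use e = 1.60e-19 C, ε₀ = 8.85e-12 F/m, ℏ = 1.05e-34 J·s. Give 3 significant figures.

One atomic unit of velocity: v_au = e²/(4πε₀ℏ) = 2.19e6 m/s.
0.688 × 2.19e6 m/s = 1.51e6 m/s

1.51e6 m/s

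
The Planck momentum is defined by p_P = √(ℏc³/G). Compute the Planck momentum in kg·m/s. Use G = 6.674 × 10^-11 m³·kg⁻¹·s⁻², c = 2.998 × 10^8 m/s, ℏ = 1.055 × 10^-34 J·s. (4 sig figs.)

p_P = √(ℏc³/G)
  = √(42.60)
  = 6.527 kg·m/s

6.527 kg·m/s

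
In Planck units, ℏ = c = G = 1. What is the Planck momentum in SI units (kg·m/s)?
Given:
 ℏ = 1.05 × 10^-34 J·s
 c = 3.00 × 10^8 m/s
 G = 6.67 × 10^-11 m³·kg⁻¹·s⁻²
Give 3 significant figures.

The unique combination of the constants set to 1 with dimensions of momentum is p_P = √(ℏc³/G).
  = √(42.5)
  = 6.52 kg·m/s

6.52 kg·m/s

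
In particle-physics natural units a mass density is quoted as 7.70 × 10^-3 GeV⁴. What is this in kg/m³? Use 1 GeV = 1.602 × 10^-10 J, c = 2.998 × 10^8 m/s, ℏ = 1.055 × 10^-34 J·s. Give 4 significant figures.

1.783 × 10^18 kg/m³

Mass density is [E]/(c²[L]³) = [E]⁴/(ℏ³c⁵).
1 GeV⁴ → 1/(ℏ³c⁵) × (1 GeV in J)⁴ = 2.316 × 10^20 kg/m³.
Result: 7.70 × 10^-3 × 2.316 × 10^20 = 1.783 × 10^18 kg/m³.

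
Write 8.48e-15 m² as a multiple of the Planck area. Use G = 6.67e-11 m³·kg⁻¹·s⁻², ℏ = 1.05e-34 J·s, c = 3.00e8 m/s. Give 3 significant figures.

Planck area: A_P = ℏG/c³ = 2.59e-70 m².
8.48e-15 / 2.59e-70 = 3.27e55

3.27e55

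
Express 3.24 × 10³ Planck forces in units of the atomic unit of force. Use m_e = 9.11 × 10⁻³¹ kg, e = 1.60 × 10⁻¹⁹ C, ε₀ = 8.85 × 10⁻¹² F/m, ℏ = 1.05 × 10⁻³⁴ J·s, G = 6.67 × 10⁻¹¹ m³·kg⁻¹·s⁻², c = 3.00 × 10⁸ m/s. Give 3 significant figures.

4.72 × 10⁵⁴

Planck force: F_P = c⁴/G = 1.21 × 10⁴⁴ N
atomic unit of force: F_au = E_h/a₀ = m_e²e⁶/((4πε₀)³ℏ⁴) = 8.33 × 10⁻⁸ N
3.24 × 10³ × 1.21 × 10⁴⁴ / 8.33 × 10⁻⁸ = 4.72 × 10⁵⁴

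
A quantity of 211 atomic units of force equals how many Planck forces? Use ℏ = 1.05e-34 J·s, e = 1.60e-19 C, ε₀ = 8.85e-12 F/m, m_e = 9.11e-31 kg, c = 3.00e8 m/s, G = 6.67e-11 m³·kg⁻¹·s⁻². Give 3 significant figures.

1.45e-49

atomic unit of force: F_au = E_h/a₀ = m_e²e⁶/((4πε₀)³ℏ⁴) = 8.33e-8 N
Planck force: F_P = c⁴/G = 1.21e44 N
211 × 8.33e-8 / 1.21e44 = 1.45e-49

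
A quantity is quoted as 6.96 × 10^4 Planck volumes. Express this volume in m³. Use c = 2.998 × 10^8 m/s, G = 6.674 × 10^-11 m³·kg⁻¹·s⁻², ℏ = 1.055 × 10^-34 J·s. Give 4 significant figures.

One Planck volume: V_P = (ℏG/c³)^(3/2) = 4.224 × 10^-105 m³.
6.96 × 10^4 × 4.224 × 10^-105 m³ = 2.940 × 10^-100 m³

2.940 × 10^-100 m³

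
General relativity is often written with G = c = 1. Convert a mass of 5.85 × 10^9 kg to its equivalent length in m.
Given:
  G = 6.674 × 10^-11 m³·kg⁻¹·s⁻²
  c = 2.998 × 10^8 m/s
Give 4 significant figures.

4.344 × 10^-18 m

In G = c = 1 units mass has dimensions of length; the conversion factor is G/c².
5.85 × 10^9 kg × (G/c²) = 4.344 × 10^-18 m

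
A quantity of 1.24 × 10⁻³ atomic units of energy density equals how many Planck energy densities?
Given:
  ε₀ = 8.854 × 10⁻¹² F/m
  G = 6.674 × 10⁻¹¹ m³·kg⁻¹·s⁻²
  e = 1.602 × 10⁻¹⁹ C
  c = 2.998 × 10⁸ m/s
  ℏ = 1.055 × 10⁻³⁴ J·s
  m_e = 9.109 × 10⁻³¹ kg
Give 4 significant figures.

7.841 × 10⁻¹⁰⁴

atomic unit of energy density: u_au = E_h/a₀³ = m_e⁴e¹⁰/((4πε₀)⁵ℏ⁸) = 2.929 × 10¹³ J/m³
Planck energy density: u_P = c⁷/(ℏG²) = 4.632 × 10¹¹³ J/m³
1.24 × 10⁻³ × 2.929 × 10¹³ / 4.632 × 10¹¹³ = 7.841 × 10⁻¹⁰⁴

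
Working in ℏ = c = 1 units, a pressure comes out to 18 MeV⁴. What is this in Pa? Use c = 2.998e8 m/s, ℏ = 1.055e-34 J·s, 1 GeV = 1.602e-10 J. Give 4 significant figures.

Pressure is [E]/[L]³ = [E]⁴/(ℏc)³.
1 GeV⁴ → 1/(ℏc)³ × (1 GeV in J)⁴ = 2.082e37 Pa.
Convert the energy scale: 18 MeV⁴ = 1.80e-11 GeV⁴.
Result: 1.80e-11 × 2.082e37 = 3.747e26 Pa.

3.747e26 Pa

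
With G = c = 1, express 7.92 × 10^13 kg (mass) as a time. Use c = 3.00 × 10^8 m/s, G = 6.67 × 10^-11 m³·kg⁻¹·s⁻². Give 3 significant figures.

1.96 × 10^-22 s

Mass → time via G/c³.
7.92 × 10^13 kg × (G/c³) = 1.96 × 10^-22 s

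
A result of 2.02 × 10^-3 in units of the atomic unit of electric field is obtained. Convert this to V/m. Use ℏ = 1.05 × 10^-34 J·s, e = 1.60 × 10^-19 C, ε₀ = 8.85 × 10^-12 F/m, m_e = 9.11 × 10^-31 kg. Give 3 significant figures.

One atomic unit of electric field: E_au = E_h/(e a₀) = m_e²e⁵/((4πε₀)³ℏ⁴) = 5.20 × 10^11 V/m.
2.02 × 10^-3 × 5.20 × 10^11 V/m = 1.05 × 10^9 V/m

1.05 × 10^9 V/m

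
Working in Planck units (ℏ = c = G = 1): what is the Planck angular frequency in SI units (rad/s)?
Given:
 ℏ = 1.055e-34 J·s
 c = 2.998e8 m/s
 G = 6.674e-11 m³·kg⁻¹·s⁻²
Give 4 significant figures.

1.855e43 rad/s

From ℏ = c = G = 1 the angular frequency scale is ω_P = √(c⁵/(ℏG)).
  = √(3.440e86)
  = 1.855e43 rad/s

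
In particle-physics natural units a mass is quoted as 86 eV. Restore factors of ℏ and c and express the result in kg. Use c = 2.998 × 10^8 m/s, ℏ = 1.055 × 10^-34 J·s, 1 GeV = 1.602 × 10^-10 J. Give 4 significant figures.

1.533 × 10^-34 kg

Mass is [E]/c²; divide by c².
1 GeV → 1/c² × (1 GeV in J) = 1.782 × 10^-27 kg.
Convert the energy scale: 86 eV = 8.60 × 10^-8 GeV.
Result: 8.60 × 10^-8 × 1.782 × 10^-27 = 1.533 × 10^-34 kg.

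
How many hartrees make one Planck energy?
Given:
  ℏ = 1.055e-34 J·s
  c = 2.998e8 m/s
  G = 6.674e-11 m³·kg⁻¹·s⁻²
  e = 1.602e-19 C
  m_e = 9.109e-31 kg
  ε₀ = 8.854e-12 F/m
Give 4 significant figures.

4.494e26

Planck energy: E_P = √(ℏc⁵/G) = 1.957e9 J
hartree: E_h = m_e e⁴/(4πε₀ℏ)² = 4.354e-18 J
ratio = 1.957e9 / 4.354e-18 = 4.494e26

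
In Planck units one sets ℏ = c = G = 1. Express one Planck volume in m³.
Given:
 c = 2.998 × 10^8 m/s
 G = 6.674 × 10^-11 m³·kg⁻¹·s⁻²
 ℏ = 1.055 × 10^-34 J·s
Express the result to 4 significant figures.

4.224 × 10^-105 m³

V_P = (ℏG/c³)^(3/2)
  = √(1.784 × 10^-209)
  = 4.224 × 10^-105 m³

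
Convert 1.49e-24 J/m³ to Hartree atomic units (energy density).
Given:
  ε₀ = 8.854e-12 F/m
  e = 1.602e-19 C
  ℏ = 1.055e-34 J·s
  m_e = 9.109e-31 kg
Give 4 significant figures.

5.087e-38

atomic unit of energy density: u_au = E_h/a₀³ = m_e⁴e¹⁰/((4πε₀)⁵ℏ⁸) = 2.929e13 J/m³.
1.49e-24 / 2.929e13 = 5.087e-38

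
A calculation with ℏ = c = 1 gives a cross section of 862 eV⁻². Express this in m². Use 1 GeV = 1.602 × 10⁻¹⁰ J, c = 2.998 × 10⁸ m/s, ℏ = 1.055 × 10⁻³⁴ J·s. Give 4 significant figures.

3.360 × 10⁻¹¹ m²

Area is [L]² = [E]⁻²·(ℏc)²; restore (ℏc)².
1 GeV⁻² → (ℏc)² × (1 GeV in J)⁻² = 3.898 × 10⁻³² m².
Convert the energy scale: 862 eV⁻² = 8.62 × 10²⁰ GeV⁻².
Result: 8.62 × 10²⁰ × 3.898 × 10⁻³² = 3.360 × 10⁻¹¹ m².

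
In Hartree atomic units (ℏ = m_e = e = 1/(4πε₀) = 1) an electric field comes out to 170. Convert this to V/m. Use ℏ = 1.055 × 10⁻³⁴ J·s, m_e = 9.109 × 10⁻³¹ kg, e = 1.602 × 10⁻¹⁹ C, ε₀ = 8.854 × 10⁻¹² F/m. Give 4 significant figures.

One atomic unit of electric field: E_au = E_h/(e a₀) = m_e²e⁵/((4πε₀)³ℏ⁴) = 5.131 × 10¹¹ V/m.
170 × 5.131 × 10¹¹ V/m = 8.723 × 10¹³ V/m

8.723 × 10¹³ V/m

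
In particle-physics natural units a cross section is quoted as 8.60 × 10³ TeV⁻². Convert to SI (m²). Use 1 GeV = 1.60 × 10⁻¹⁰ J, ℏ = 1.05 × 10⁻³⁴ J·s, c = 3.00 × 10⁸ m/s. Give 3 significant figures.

Area is [L]² = [E]⁻²·(ℏc)²; restore (ℏc)².
1 GeV⁻² → (ℏc)² × (1 GeV in J)⁻² = 3.88 × 10⁻³² m².
Convert the energy scale: 8.60 × 10³ TeV⁻² = 8.60 × 10⁻³ GeV⁻².
Result: 8.60 × 10⁻³ × 3.88 × 10⁻³² = 3.33 × 10⁻³⁴ m².

3.33 × 10⁻³⁴ m²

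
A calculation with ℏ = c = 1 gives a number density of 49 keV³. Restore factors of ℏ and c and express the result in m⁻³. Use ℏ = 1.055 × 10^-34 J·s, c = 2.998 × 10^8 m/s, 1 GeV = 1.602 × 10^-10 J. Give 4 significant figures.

6.367 × 10^30 m⁻³

Number density is [L]⁻³ = [E]³/(ℏc)³.
1 GeV³ → 1/(ℏc)³ × (1 GeV in J)³ = 1.299 × 10^47 m⁻³.
Convert the energy scale: 49 keV³ = 4.90 × 10^-17 GeV³.
Result: 4.90 × 10^-17 × 1.299 × 10^47 = 6.367 × 10^30 m⁻³.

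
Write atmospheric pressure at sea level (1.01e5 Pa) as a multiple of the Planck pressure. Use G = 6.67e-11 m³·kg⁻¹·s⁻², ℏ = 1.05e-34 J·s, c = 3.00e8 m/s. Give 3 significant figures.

2.16e-109

Planck pressure: p_P = c⁷/(ℏG²) = 4.68e113 Pa.
1.01e5 / 4.68e113 = 2.16e-109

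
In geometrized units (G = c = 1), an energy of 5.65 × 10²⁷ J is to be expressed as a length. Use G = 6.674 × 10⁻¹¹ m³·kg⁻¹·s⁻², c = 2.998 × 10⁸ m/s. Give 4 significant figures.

Energy → length via G/c⁴.
5.65 × 10²⁷ J × (G/c⁴) = 4.668 × 10⁻¹⁷ m

4.668 × 10⁻¹⁷ m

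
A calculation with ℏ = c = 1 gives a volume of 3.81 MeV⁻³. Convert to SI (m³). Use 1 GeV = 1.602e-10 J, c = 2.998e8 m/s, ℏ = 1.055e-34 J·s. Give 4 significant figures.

Volume is [L]³ = [E]⁻³·(ℏc)³.
1 GeV⁻³ → (ℏc)³ × (1 GeV in J)⁻³ = 7.696e-48 m³.
Convert the energy scale: 3.81 MeV⁻³ = 3.81e9 GeV⁻³.
Result: 3.81e9 × 7.696e-48 = 2.932e-38 m³.

2.932e-38 m³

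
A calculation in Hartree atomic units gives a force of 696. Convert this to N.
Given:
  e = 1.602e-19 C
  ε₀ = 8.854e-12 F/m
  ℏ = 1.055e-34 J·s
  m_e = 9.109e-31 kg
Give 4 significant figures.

5.721e-5 N

One atomic unit of force: F_au = E_h/a₀ = m_e²e⁶/((4πε₀)³ℏ⁴) = 8.220e-8 N.
696 × 8.220e-8 N = 5.721e-5 N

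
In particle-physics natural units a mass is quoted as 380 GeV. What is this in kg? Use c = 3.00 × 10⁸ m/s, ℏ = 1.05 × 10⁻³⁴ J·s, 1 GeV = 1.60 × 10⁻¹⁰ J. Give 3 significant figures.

6.76 × 10⁻²⁵ kg

Mass is [E]/c²; divide by c².
1 GeV → 1/c² × (1 GeV in J) = 1.78 × 10⁻²⁷ kg.
Result: 380 × 1.78 × 10⁻²⁷ = 6.76 × 10⁻²⁵ kg.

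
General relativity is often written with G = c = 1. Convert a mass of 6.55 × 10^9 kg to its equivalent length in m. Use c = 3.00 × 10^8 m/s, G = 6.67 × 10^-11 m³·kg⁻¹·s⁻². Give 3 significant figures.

4.85 × 10^-18 m

In G = c = 1 units mass has dimensions of length; the conversion factor is G/c².
6.55 × 10^9 kg × (G/c²) = 4.85 × 10^-18 m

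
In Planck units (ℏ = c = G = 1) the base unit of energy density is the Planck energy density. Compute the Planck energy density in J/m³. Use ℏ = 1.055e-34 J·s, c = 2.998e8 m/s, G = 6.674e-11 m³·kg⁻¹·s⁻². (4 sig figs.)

u_P = c⁷/(ℏG²)
  = 2.177e59 / 4.699e-55
  = 4.632e113 J/m³

4.632e113 J/m³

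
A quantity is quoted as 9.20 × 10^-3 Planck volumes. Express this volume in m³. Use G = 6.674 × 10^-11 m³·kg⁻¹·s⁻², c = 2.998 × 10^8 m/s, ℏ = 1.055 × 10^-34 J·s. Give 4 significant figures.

3.886 × 10^-107 m³

One Planck volume: V_P = (ℏG/c³)^(3/2) = 4.224 × 10^-105 m³.
9.20 × 10^-3 × 4.224 × 10^-105 m³ = 3.886 × 10^-107 m³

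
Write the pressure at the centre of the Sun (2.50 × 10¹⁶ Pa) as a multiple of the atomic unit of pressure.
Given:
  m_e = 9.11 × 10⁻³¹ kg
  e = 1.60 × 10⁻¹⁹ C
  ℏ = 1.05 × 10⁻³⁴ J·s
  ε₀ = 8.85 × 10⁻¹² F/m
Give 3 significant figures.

atomic unit of pressure: P_au = E_h/a₀³ = m_e⁴e¹⁰/((4πε₀)⁵ℏ⁸) = 3.01 × 10¹³ Pa.
2.50 × 10¹⁶ / 3.01 × 10¹³ = 830

830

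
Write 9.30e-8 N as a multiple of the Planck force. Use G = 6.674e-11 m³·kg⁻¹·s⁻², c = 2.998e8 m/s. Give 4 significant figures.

7.683e-52

Planck force: F_P = c⁴/G = 1.210e44 N.
9.30e-8 / 1.210e44 = 7.683e-52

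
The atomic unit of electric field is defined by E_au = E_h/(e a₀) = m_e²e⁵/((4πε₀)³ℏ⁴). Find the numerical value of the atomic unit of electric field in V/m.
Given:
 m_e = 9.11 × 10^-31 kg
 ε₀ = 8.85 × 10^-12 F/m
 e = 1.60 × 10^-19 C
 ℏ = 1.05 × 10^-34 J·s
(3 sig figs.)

5.20 × 10^11 V/m

E_au = E_h/(e a₀) = m_e²e⁵/((4πε₀)³ℏ⁴)
E_h = 4.38 × 10^-18 J
a₀ = 5.26 × 10^-11 m
E_h/(e·a₀) = 5.20 × 10^11 V/m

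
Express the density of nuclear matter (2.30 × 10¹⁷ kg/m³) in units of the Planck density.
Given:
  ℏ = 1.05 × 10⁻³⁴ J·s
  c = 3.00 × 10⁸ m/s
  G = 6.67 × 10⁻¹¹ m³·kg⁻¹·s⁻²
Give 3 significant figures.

4.42 × 10⁻⁸⁰

Planck density: ρ_P = c⁵/(ℏG²) = 5.20 × 10⁹⁶ kg/m³.
2.30 × 10¹⁷ / 5.20 × 10⁹⁶ = 4.42 × 10⁻⁸⁰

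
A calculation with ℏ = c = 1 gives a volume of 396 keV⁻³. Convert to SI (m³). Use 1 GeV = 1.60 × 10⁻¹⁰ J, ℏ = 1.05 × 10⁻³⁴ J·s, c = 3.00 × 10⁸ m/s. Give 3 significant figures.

Volume is [L]³ = [E]⁻³·(ℏc)³.
1 GeV⁻³ → (ℏc)³ × (1 GeV in J)⁻³ = 7.63 × 10⁻⁴⁸ m³.
Convert the energy scale: 396 keV⁻³ = 3.96 × 10²⁰ GeV⁻³.
Result: 3.96 × 10²⁰ × 7.63 × 10⁻⁴⁸ = 3.02 × 10⁻²⁷ m³.

3.02 × 10⁻²⁷ m³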